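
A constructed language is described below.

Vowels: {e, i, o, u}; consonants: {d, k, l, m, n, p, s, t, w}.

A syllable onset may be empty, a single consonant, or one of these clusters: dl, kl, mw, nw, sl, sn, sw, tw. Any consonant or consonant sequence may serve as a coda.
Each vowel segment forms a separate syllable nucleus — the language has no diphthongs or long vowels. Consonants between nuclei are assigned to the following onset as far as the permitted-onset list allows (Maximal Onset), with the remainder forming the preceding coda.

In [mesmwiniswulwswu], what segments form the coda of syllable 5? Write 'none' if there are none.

none

Nuclei (vowels): e, i, i, u, u → 5 syllables.
V1 /e/ – V2 /i/: /smw/; trying suffixes from longest down, /mw/ is the first permitted one, so coda /s/ | onset /mw/.
V2 /i/ – V3 /i/: just /n/ — single C goes to the following onset.
V3 /i/ – V4 /u/: /sw/ is a licit onset in full, so it all attaches to the next syllable.
V4 /u/ – V5 /u/: /lwsw/ — longest licit onset from the right is /sw/, leaving /lw/ as coda.
So the parse is mes.mwi.ni.swulw.swu.
Syllable 5 is /swu/: onset /sw/, nucleus /u/, coda ∅.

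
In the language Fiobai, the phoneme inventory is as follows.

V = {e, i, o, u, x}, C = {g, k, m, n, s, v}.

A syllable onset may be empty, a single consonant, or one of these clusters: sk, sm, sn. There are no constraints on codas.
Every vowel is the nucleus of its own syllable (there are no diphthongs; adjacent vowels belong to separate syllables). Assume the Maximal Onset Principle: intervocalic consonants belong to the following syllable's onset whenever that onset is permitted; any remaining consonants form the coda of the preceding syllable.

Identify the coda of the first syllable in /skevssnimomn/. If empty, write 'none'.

Vowels present: e, i, o; each is a nucleus, giving 3 syllables.
Between /e/ (V1) and /i/ (V2): /vssn/; trying suffixes from longest down, /sn/ is the first permitted one, so coda /vs/ | onset /sn/.
Between /i/ (V2) and /o/ (V3): /m/ is a single consonant, so it becomes the next onset.
So the parse is skevs.sni.momn.
Syllable 1 is /skevs/: onset /sk/, nucleus /e/, coda /vs/.

vs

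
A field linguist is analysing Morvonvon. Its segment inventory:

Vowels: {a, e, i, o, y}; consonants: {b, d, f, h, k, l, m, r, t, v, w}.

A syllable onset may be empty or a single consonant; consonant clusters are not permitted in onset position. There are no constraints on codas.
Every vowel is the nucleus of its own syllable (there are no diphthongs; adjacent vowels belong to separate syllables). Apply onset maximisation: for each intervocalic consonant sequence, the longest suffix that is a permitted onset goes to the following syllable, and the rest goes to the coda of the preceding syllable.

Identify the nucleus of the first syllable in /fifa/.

i

Vowels present: i, a; each is a nucleus, giving 2 syllables.
The first nucleus (vowel 1 from the left) is /i/.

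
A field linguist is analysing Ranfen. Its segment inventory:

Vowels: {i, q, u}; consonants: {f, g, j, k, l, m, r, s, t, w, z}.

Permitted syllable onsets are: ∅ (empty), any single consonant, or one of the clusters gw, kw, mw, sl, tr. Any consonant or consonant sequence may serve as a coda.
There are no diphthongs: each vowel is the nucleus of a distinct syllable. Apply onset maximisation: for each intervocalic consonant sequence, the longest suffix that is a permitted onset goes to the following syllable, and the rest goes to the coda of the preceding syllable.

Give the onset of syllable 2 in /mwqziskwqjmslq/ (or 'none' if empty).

Vowels present: q, i, q, q; each is a nucleus, giving 4 syllables.
/q…i/ gap (V1→V2): /z/ is a single consonant, so it becomes the next onset.
/i…q/ gap (V2→V3): /skw/ splits as /s/ + /kw/ (/kw/ is the longest suffix that is a licit onset).
/q…q/ gap (V3→V4): cluster /jmsl/ — the longest permitted-onset suffix is /sl/; onset = /sl/, preceding coda = /jm/.
Putting it together: mwq.zis.kwqjm.slq.
Syllable 2 is /zis/: onset /z/, nucleus /i/, coda /s/.

z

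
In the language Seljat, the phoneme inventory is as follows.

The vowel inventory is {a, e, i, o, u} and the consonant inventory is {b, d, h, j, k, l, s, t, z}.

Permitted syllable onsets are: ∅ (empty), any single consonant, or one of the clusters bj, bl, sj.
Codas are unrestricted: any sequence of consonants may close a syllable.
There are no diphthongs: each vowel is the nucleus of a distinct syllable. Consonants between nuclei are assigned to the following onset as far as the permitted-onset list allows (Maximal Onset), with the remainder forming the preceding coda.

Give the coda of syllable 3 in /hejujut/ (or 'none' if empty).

t

Nuclei (vowels): e, u, u → 3 syllables.
σ1/σ2 boundary: just /j/ — single C goes to the following onset.
σ2/σ3 boundary: /j/ → onset of the next syllable (single consonants are always licit onsets).
Syllabification: he.ju.jut.
Syllable 3 is /jut/: onset /j/, nucleus /u/, coda /t/.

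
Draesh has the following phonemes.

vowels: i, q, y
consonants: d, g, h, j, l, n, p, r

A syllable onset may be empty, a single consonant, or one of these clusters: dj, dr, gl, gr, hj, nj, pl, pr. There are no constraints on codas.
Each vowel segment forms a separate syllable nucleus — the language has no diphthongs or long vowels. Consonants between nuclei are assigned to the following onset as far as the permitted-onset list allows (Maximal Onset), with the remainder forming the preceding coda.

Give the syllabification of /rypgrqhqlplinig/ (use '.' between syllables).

The vowels are y, q, q, i, i — 5 nuclei, so 5 syllables.
/y…q/ gap (V1→V2): /pgr/; trying suffixes from longest down, /gr/ is the first permitted one, so coda /p/ | onset /gr/.
/q…q/ gap (V2→V3): /h/ → onset of the next syllable (single consonants are always licit onsets).
/q…i/ gap (V3→V4): /lpl/ — longest licit onset from the right is /pl/, leaving /l/ as coda.
/i…i/ gap (V4→V5): /n/ → onset of the next syllable (single consonants are always licit onsets).

ryp.grq.hql.pli.nig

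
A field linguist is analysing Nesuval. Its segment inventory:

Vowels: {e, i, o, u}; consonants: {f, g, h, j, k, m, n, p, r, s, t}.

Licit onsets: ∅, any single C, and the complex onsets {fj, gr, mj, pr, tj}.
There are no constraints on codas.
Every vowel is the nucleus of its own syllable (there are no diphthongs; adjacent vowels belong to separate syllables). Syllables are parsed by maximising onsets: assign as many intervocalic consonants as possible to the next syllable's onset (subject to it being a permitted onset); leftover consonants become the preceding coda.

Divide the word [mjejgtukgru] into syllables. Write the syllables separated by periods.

The vowels are e, u, u — 3 nuclei, so 3 syllables.
V1 /e/ – V2 /u/: /jgt/ splits as /jg/ + /t/ (/t/ is the longest suffix that is a licit onset).
V2 /u/ – V3 /u/: /kgr/ — longest licit onset from the right is /gr/, leaving /k/ as coda.

mjejg.tuk.gru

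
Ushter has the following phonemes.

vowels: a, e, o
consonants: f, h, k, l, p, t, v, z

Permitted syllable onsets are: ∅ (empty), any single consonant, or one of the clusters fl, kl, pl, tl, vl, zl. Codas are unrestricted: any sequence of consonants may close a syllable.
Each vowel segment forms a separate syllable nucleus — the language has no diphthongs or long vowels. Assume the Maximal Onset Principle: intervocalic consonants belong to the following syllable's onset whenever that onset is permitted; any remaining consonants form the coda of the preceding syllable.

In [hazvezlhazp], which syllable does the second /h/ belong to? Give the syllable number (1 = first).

The vowels are a, e, a — 3 nuclei, so 3 syllables.
/a…e/ gap (V1→V2): cluster /zv/ — the longest permitted-onset suffix is /v/; onset = /v/, preceding coda = /z/.
/e…a/ gap (V2→V3): /zlh/ splits as /zl/ + /h/ (/h/ is the longest suffix that is a licit onset).
Syllabification: haz.vezl.hazp.
The second /h/ is in the onset of syllable 3 (/hazp/).

3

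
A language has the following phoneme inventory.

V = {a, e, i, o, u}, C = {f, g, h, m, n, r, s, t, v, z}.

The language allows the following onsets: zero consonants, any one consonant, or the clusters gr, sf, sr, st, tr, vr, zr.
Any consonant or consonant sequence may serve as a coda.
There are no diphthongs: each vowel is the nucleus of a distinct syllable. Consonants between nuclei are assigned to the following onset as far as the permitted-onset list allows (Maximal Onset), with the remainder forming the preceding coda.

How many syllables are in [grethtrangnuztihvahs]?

5

The vowels are e, a, u, i, a — 5 nuclei, so 5 syllables.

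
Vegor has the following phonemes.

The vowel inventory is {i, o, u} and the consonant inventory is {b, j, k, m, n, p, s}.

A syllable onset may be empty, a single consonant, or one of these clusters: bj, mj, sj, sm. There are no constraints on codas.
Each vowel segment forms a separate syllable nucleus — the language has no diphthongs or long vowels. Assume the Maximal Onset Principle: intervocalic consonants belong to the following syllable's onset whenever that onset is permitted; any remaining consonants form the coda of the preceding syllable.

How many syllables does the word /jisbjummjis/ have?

3

The vowels are i, u, i — 3 nuclei, so 3 syllables.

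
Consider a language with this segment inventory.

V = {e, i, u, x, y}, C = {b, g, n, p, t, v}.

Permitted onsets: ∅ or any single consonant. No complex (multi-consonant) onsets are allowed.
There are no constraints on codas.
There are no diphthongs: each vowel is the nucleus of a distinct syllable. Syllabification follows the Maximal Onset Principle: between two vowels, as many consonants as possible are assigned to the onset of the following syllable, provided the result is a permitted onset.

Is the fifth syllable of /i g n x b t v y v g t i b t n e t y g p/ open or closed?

Nuclei (vowels): i, x, y, i, e, y → 6 syllables.
σ1/σ2 boundary: /gn/ splits as /g/ + /n/ (/n/ is the longest suffix that is a licit onset).
σ2/σ3 boundary: /btv/; trying suffixes from longest down, /v/ is the first permitted one, so coda /bt/ | onset /v/.
σ3/σ4 boundary: cluster /vgt/ — the longest permitted-onset suffix is /t/; onset = /t/, preceding coda = /vg/.
σ4/σ5 boundary: /btn/; trying suffixes from longest down, /n/ is the first permitted one, so coda /bt/ | onset /n/.
σ5/σ6 boundary: just /t/ — single C goes to the following onset.
Result: ig.nxbt.vyvg.tibt.ne.tygp.
Syllable 5 is /ne/; it ends in its nucleus with no coda, so it is open.

open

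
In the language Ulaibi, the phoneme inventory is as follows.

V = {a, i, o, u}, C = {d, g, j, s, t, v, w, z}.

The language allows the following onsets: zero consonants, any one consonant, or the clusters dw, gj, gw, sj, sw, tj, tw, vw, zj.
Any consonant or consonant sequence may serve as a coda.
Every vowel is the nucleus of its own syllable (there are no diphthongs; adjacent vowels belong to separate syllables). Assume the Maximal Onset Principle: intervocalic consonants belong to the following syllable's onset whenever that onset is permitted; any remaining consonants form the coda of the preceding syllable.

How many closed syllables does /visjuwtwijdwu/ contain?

Vowels present: i, u, i, u; each is a nucleus, giving 4 syllables.
σ1/σ2 boundary: /sj/ is a licit onset in full, so it all attaches to the next syllable.
σ2/σ3 boundary: /wtw/ splits as /w/ + /tw/ (/tw/ is the longest suffix that is a licit onset).
σ3/σ4 boundary: /jdw/; trying suffixes from longest down, /dw/ is the first permitted one, so coda /j/ | onset /dw/.
Putting it together: vi.sjuw.twij.dwu.
Classifying each syllable: /vi/ (open), /sjuw/ (closed), /twij/ (closed), /dwu/ (open).
Closed syllables: 2.

2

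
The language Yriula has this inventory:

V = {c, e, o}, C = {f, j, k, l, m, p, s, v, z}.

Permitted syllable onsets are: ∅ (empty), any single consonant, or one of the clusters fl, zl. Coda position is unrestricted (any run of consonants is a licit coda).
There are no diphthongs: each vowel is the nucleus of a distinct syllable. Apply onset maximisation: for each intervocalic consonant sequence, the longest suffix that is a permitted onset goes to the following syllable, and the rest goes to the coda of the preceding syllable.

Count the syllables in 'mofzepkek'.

3

Nuclei (vowels): o, e, e → 3 syllables.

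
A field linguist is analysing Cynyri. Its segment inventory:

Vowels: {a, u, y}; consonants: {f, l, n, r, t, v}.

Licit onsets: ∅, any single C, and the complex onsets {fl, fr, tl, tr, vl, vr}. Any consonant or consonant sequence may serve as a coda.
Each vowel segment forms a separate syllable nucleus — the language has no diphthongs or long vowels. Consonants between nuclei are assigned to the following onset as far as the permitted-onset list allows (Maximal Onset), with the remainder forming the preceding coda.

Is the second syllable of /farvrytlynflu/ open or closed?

open

Vowels present: a, y, y, u; each is a nucleus, giving 4 syllables.
σ1/σ2 boundary: cluster /rvr/ — the longest permitted-onset suffix is /vr/; onset = /vr/, preceding coda = /r/.
σ2/σ3 boundary: /tl/ is a licit onset in full, so it all attaches to the next syllable.
σ3/σ4 boundary: /nfl/ splits as /n/ + /fl/ (/fl/ is the longest suffix that is a licit onset).
So the parse is far.vry.tlyn.flu.
Syllable 2 is /vry/; it ends in its nucleus with no coda, so it is open.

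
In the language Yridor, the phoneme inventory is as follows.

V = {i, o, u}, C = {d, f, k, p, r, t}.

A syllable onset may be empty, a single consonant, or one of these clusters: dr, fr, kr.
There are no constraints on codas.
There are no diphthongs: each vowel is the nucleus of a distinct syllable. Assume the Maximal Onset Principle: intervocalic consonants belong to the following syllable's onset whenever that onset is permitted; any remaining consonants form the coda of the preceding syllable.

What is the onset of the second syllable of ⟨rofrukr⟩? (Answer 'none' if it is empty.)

Nuclei (vowels): o, u → 2 syllables.
σ1/σ2 boundary: /fr/ — entire cluster is a permitted onset → onset /fr/, coda ∅.
Syllabification: ro.frukr.
Syllable 2 is /frukr/: onset /fr/, nucleus /u/, coda /kr/.

fr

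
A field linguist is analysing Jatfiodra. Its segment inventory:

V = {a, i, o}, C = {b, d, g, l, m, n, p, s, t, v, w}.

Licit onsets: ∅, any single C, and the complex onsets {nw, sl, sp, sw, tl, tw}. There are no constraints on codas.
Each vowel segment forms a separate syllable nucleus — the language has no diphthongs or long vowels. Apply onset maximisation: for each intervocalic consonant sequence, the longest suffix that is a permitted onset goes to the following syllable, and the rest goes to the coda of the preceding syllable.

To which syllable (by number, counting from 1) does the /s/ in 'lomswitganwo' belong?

2

Nuclei (vowels): o, i, a, o → 4 syllables.
/o…i/ gap (V1→V2): /msw/ splits as /m/ + /sw/ (/sw/ is the longest suffix that is a licit onset).
/i…a/ gap (V2→V3): cluster /tg/ — the longest permitted-onset suffix is /g/; onset = /g/, preceding coda = /t/.
/a…o/ gap (V3→V4): /nw/ — entire cluster is a permitted onset → onset /nw/, coda ∅.
Putting it together: lom.swit.ga.nwo.
The /s/ is in the onset of syllable 2 (/swit/).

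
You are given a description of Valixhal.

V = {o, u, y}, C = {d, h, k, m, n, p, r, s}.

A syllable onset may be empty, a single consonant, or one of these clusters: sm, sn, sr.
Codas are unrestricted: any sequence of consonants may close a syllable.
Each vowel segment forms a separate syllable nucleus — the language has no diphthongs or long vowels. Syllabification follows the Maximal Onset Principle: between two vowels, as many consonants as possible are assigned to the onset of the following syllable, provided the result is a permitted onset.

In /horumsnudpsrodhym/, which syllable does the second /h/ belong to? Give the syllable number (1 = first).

The vowels are o, u, u, o, y — 5 nuclei, so 5 syllables.
V1 /o/ – V2 /u/: /r/ is a single consonant, so it becomes the next onset.
V2 /u/ – V3 /u/: /msn/ — longest licit onset from the right is /sn/, leaving /m/ as coda.
V3 /u/ – V4 /o/: cluster /dpsr/ — the longest permitted-onset suffix is /sr/; onset = /sr/, preceding coda = /dp/.
V4 /o/ – V5 /y/: /dh/ — longest licit onset from the right is /h/, leaving /d/ as coda.
Syllabification: ho.rum.snudp.srod.hym.
The second /h/ is in the onset of syllable 5 (/hym/).

5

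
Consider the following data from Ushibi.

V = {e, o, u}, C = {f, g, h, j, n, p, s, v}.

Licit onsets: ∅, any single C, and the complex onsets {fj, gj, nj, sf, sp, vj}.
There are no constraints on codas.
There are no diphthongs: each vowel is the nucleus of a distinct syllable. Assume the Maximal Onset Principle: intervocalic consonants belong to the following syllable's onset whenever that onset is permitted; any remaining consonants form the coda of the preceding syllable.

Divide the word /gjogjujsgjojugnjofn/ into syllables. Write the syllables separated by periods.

Vowels present: o, u, o, u, o; each is a nucleus, giving 5 syllables.
V1 /o/ – V2 /u/: cluster /gj/ — /gj/ is itself a permitted onset, so the whole cluster goes right; preceding coda = ∅.
V2 /u/ – V3 /o/: /jsgj/ — longest licit onset from the right is /gj/, leaving /js/ as coda.
V3 /o/ – V4 /u/: just /j/ — single C goes to the following onset.
V4 /u/ – V5 /o/: /gnj/; trying suffixes from longest down, /nj/ is the first permitted one, so coda /g/ | onset /nj/.

gjo.gjujs.gjo.jug.njofn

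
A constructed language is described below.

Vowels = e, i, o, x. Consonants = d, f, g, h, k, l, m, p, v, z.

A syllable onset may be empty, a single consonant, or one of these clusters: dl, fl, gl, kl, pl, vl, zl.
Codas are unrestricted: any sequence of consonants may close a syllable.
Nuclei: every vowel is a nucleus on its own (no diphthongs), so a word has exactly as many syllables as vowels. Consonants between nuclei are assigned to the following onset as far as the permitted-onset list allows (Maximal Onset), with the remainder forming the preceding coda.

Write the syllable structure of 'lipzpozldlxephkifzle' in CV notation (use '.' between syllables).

CVCC.CVCC.CCV.VCC.CVC.CCV

Nuclei (vowels): i, o, x, e, i, e → 6 syllables.
V1 /i/ – V2 /o/: cluster /pzp/ — the longest permitted-onset suffix is /p/; onset = /p/, preceding coda = /pz/.
V2 /o/ – V3 /x/: /zldl/; trying suffixes from longest down, /dl/ is the first permitted one, so coda /zl/ | onset /dl/.
V3 /x/ – V4 /e/: nothing intervenes; syllable break is V.V.
V4 /e/ – V5 /i/: /phk/; trying suffixes from longest down, /k/ is the first permitted one, so coda /ph/ | onset /k/.
V5 /i/ – V6 /e/: /fzl/ splits as /f/ + /zl/ (/zl/ is the longest suffix that is a licit onset).
Putting it together: lipz.pozl.dlx.eph.kif.zle.
Mapping each syllable to C/V: /lipz/ → CVCC, /pozl/ → CVCC, /dlx/ → CCV, /eph/ → VCC, /kif/ → CVC, /zle/ → CCV.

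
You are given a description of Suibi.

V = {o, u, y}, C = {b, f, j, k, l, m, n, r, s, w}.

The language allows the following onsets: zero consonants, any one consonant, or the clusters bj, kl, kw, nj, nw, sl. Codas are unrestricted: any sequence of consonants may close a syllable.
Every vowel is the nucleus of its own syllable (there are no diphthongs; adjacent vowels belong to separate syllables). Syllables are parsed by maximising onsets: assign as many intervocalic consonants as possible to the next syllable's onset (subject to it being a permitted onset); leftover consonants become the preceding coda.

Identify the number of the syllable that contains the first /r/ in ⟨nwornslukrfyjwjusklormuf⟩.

Nuclei (vowels): o, u, y, u, o, u → 6 syllables.
Between /o/ (V1) and /u/ (V2): /rnsl/ — longest licit onset from the right is /sl/, leaving /rn/ as coda.
Between /u/ (V2) and /y/ (V3): /krf/ — longest licit onset from the right is /f/, leaving /kr/ as coda.
Between /y/ (V3) and /u/ (V4): /jwj/ splits as /jw/ + /j/ (/j/ is the longest suffix that is a licit onset).
Between /u/ (V4) and /o/ (V5): cluster /skl/ — the longest permitted-onset suffix is /kl/; onset = /kl/, preceding coda = /s/.
Between /o/ (V5) and /u/ (V6): /rm/ splits as /r/ + /m/ (/m/ is the longest suffix that is a licit onset).
Putting it together: nworn.slukr.fyjw.jus.klor.muf.
The first /r/ is in the coda of syllable 1 (/nworn/).

1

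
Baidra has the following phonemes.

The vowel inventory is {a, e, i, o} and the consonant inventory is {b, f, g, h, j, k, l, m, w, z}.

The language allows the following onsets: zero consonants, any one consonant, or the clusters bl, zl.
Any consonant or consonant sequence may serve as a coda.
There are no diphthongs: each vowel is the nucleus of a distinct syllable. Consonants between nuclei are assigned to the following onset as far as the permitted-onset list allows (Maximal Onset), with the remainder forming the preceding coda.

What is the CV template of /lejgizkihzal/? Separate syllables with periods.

Nuclei (vowels): e, i, i, a → 4 syllables.
σ1/σ2 boundary: cluster /jg/ — the longest permitted-onset suffix is /g/; onset = /g/, preceding coda = /j/.
σ2/σ3 boundary: /zk/; trying suffixes from longest down, /k/ is the first permitted one, so coda /z/ | onset /k/.
σ3/σ4 boundary: /hz/ — longest licit onset from the right is /z/, leaving /h/ as coda.
So the parse is lej.giz.kih.zal.
Mapping each syllable to C/V: /lej/ → CVC, /giz/ → CVC, /kih/ → CVC, /zal/ → CVC.

CVC.CVC.CVC.CVC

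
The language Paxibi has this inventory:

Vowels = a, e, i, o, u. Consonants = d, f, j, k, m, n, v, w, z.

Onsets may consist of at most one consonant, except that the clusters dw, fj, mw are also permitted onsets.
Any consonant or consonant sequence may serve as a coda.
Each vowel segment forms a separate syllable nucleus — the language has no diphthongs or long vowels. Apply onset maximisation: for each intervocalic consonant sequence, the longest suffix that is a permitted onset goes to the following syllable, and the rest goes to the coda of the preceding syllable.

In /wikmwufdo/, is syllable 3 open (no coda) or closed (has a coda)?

Nuclei (vowels): i, u, o → 3 syllables.
Between /i/ (V1) and /u/ (V2): /kmw/; trying suffixes from longest down, /mw/ is the first permitted one, so coda /k/ | onset /mw/.
Between /u/ (V2) and /o/ (V3): /fd/; trying suffixes from longest down, /d/ is the first permitted one, so coda /f/ | onset /d/.
So the parse is wik.mwuf.do.
Syllable 3 is /do/; it ends in its nucleus with no coda, so it is open.

open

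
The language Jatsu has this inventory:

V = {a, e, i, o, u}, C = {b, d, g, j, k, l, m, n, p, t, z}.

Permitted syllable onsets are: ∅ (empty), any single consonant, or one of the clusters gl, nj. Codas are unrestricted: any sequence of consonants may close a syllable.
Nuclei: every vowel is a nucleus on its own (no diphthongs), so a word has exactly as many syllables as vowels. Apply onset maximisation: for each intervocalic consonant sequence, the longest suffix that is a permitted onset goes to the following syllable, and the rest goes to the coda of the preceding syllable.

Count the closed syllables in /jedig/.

The vowels are e, i — 2 nuclei, so 2 syllables.
Between /e/ (V1) and /i/ (V2): /d/ → onset of the next syllable (single consonants are always licit onsets).
So the parse is je.dig.
Classifying each syllable: /je/ (open), /dig/ (closed).
Closed syllables: 1.

1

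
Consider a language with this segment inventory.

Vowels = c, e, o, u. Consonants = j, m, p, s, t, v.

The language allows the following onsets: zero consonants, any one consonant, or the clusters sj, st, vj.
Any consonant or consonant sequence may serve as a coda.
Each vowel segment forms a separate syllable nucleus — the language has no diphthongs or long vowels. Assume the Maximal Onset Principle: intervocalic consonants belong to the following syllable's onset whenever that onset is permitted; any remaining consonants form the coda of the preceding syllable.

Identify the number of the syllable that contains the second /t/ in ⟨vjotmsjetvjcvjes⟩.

2

Vowels present: o, e, c, e; each is a nucleus, giving 4 syllables.
σ1/σ2 boundary: /tmsj/ splits as /tm/ + /sj/ (/sj/ is the longest suffix that is a licit onset).
σ2/σ3 boundary: /tvj/ — longest licit onset from the right is /vj/, leaving /t/ as coda.
σ3/σ4 boundary: /vj/ — entire cluster is a permitted onset → onset /vj/, coda ∅.
So the parse is vjotm.sjet.vjc.vjes.
The second /t/ is in the coda of syllable 2 (/sjet/).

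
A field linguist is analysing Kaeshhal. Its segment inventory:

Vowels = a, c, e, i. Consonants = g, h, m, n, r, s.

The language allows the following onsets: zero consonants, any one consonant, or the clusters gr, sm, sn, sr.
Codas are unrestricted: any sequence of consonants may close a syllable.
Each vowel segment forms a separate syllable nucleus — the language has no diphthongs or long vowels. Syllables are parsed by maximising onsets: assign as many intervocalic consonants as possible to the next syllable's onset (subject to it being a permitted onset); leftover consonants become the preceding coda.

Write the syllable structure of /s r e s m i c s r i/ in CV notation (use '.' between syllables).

Vowels present: e, i, c, i; each is a nucleus, giving 4 syllables.
Between /e/ (V1) and /i/ (V2): /sm/ is a licit onset in full, so it all attaches to the next syllable.
Between /i/ (V2) and /c/ (V3): nothing intervenes; syllable break is V.V.
Between /c/ (V3) and /i/ (V4): /sr/ is a licit onset in full, so it all attaches to the next syllable.
Result: sre.smi.c.sri.
Mapping each syllable to C/V: /sre/ → CCV, /smi/ → CCV, /c/ → V, /sri/ → CCV.

CCV.CCV.V.CCV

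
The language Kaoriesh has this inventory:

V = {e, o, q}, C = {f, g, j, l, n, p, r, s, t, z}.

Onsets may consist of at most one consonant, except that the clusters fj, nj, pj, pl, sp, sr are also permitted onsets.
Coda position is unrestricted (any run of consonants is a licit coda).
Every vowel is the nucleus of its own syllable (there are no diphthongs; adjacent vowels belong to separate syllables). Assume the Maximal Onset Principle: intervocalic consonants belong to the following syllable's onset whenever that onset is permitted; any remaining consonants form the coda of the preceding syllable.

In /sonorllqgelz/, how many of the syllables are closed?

Vowels present: o, o, q, e; each is a nucleus, giving 4 syllables.
V1 /o/ – V2 /o/: /n/ → onset of the next syllable (single consonants are always licit onsets).
V2 /o/ – V3 /q/: /rll/ splits as /rl/ + /l/ (/l/ is the longest suffix that is a licit onset).
V3 /q/ – V4 /e/: just /g/ — single C goes to the following onset.
So the parse is so.norl.lq.gelz.
Classifying each syllable: /so/ (open), /norl/ (closed), /lq/ (open), /gelz/ (closed).
Closed syllables: 2.

2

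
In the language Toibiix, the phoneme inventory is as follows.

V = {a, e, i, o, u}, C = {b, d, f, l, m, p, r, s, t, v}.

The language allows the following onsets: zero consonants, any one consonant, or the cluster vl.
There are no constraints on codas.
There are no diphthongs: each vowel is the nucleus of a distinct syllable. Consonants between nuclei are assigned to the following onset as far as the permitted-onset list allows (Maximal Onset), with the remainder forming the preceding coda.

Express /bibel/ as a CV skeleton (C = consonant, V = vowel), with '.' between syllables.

CV.CVC

Nuclei (vowels): i, e → 2 syllables.
σ1/σ2 boundary: /b/ is a single consonant, so it becomes the next onset.
So the parse is bi.bel.
Mapping each syllable to C/V: /bi/ → CV, /bel/ → CVC.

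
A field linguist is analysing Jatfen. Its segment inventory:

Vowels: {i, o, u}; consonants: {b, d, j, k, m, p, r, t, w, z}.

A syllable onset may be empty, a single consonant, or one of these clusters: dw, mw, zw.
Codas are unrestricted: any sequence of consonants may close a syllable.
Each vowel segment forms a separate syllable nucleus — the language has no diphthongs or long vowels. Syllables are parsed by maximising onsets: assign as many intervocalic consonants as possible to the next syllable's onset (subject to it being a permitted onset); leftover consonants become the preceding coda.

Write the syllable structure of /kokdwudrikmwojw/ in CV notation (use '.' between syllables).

Vowels present: o, u, i, o; each is a nucleus, giving 4 syllables.
σ1/σ2 boundary: /kdw/ — longest licit onset from the right is /dw/, leaving /k/ as coda.
σ2/σ3 boundary: /dr/ — longest licit onset from the right is /r/, leaving /d/ as coda.
σ3/σ4 boundary: cluster /kmw/ — the longest permitted-onset suffix is /mw/; onset = /mw/, preceding coda = /k/.
Result: kok.dwud.rik.mwojw.
Mapping each syllable to C/V: /kok/ → CVC, /dwud/ → CCVC, /rik/ → CVC, /mwojw/ → CCVCC.

CVC.CCVC.CVC.CCVCC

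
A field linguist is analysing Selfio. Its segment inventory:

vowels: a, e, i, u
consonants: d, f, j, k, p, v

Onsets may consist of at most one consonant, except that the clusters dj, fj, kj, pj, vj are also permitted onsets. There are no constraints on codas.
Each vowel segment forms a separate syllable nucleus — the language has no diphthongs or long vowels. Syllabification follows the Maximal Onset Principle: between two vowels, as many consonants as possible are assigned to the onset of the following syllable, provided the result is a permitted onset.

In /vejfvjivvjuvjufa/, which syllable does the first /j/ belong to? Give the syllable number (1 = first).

Nuclei (vowels): e, i, u, u, a → 5 syllables.
σ1/σ2 boundary: /jfvj/ splits as /jf/ + /vj/ (/vj/ is the longest suffix that is a licit onset).
σ2/σ3 boundary: /vvj/; trying suffixes from longest down, /vj/ is the first permitted one, so coda /v/ | onset /vj/.
σ3/σ4 boundary: /vj/ — entire cluster is a permitted onset → onset /vj/, coda ∅.
σ4/σ5 boundary: just /f/ — single C goes to the following onset.
Syllabification: vejf.vjiv.vju.vju.fa.
The first /j/ is in the coda of syllable 1 (/vejf/).

1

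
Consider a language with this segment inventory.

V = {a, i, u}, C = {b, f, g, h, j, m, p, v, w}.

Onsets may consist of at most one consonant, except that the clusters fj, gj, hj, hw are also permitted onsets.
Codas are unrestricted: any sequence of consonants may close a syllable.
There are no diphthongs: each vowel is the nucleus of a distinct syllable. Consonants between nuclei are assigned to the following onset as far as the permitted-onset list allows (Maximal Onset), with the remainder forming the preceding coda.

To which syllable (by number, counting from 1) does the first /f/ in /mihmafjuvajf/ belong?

Nuclei (vowels): i, a, u, a → 4 syllables.
/i…a/ gap (V1→V2): /hm/ splits as /h/ + /m/ (/m/ is the longest suffix that is a licit onset).
/a…u/ gap (V2→V3): cluster /fj/ — /fj/ is itself a permitted onset, so the whole cluster goes right; preceding coda = ∅.
/u…a/ gap (V3→V4): just /v/ — single C goes to the following onset.
Putting it together: mih.ma.fju.vajf.
The first /f/ is in the onset of syllable 3 (/fju/).

3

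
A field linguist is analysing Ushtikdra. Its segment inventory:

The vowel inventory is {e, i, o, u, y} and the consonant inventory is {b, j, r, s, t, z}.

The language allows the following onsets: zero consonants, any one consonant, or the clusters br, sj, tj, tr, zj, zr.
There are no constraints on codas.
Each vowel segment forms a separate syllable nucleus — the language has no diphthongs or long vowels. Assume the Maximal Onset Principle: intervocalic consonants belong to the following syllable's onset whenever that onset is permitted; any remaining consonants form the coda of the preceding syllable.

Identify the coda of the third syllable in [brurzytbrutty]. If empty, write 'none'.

t

Vowels present: u, y, u, y; each is a nucleus, giving 4 syllables.
Between /u/ (V1) and /y/ (V2): /rz/; trying suffixes from longest down, /z/ is the first permitted one, so coda /r/ | onset /z/.
Between /y/ (V2) and /u/ (V3): /tbr/ splits as /t/ + /br/ (/br/ is the longest suffix that is a licit onset).
Between /u/ (V3) and /y/ (V4): /tt/; trying suffixes from longest down, /t/ is the first permitted one, so coda /t/ | onset /t/.
Result: brur.zyt.brut.ty.
Syllable 3 is /brut/: onset /br/, nucleus /u/, coda /t/.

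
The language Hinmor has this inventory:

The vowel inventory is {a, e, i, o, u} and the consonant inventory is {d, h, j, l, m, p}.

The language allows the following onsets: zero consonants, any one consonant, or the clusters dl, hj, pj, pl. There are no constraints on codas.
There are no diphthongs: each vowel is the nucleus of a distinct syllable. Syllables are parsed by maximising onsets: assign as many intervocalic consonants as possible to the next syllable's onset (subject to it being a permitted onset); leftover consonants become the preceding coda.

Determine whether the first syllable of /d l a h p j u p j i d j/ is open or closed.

Vowels present: a, u, i; each is a nucleus, giving 3 syllables.
V1 /a/ – V2 /u/: /hpj/; trying suffixes from longest down, /pj/ is the first permitted one, so coda /h/ | onset /pj/.
V2 /u/ – V3 /i/: /pj/ is a licit onset in full, so it all attaches to the next syllable.
Syllabification: dlah.pju.pjidj.
Syllable 1 is /dlah/ with coda /h/, so it is closed.

closed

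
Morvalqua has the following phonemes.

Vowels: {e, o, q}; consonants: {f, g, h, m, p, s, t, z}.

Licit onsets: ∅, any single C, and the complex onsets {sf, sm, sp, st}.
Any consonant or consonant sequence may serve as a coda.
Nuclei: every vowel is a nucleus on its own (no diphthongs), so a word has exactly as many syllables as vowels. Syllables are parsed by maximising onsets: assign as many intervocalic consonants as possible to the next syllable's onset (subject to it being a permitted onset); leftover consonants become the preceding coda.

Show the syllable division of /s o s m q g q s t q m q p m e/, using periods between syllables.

Vowels present: o, q, q, q, q, e; each is a nucleus, giving 6 syllables.
σ1/σ2 boundary: /sm/ — entire cluster is a permitted onset → onset /sm/, coda ∅.
σ2/σ3 boundary: /g/ is a single consonant, so it becomes the next onset.
σ3/σ4 boundary: /st/ is a licit onset in full, so it all attaches to the next syllable.
σ4/σ5 boundary: /m/ → onset of the next syllable (single consonants are always licit onsets).
σ5/σ6 boundary: cluster /pm/ — the longest permitted-onset suffix is /m/; onset = /m/, preceding coda = /p/.

so.smq.gq.stq.mqp.me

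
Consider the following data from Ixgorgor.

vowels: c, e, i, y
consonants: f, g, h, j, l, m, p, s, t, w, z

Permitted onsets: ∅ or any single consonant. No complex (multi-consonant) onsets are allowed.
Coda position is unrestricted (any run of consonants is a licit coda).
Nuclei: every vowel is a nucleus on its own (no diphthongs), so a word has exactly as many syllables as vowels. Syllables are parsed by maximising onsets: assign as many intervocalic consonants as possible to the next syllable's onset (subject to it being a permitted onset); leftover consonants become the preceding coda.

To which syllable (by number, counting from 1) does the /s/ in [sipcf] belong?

Nuclei (vowels): i, c → 2 syllables.
Between /i/ (V1) and /c/ (V2): /p/ → onset of the next syllable (single consonants are always licit onsets).
Result: si.pcf.
The /s/ is in the onset of syllable 1 (/si/).

1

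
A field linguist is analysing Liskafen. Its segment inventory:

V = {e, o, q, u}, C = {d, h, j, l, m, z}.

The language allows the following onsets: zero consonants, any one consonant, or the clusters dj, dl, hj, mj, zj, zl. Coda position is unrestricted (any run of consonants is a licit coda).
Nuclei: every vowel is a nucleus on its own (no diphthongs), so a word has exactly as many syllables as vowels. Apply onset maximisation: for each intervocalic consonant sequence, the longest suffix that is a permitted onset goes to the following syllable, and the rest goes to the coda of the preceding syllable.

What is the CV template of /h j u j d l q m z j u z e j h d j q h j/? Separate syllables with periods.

CCVC.CCVC.CCV.CVCC.CCVCC

The vowels are u, q, u, e, q — 5 nuclei, so 5 syllables.
Between /u/ (V1) and /q/ (V2): /jdl/; trying suffixes from longest down, /dl/ is the first permitted one, so coda /j/ | onset /dl/.
Between /q/ (V2) and /u/ (V3): cluster /mzj/ — the longest permitted-onset suffix is /zj/; onset = /zj/, preceding coda = /m/.
Between /u/ (V3) and /e/ (V4): just /z/ — single C goes to the following onset.
Between /e/ (V4) and /q/ (V5): /jhdj/; trying suffixes from longest down, /dj/ is the first permitted one, so coda /jh/ | onset /dj/.
Putting it together: hjuj.dlqm.zju.zejh.djqhj.
Mapping each syllable to C/V: /hjuj/ → CCVC, /dlqm/ → CCVC, /zju/ → CCV, /zejh/ → CVCC, /djqhj/ → CCVCC.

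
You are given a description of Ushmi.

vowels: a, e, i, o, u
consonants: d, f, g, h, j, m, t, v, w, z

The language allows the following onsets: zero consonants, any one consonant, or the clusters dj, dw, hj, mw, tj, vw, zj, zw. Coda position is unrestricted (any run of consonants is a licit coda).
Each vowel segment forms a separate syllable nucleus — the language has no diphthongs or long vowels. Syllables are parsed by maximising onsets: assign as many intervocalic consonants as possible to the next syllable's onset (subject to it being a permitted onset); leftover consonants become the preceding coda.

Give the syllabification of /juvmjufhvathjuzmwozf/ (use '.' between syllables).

juvm.jufh.vat.hjuz.mwozf

Nuclei (vowels): u, u, a, u, o → 5 syllables.
Between /u/ (V1) and /u/ (V2): cluster /vmj/ — the longest permitted-onset suffix is /j/; onset = /j/, preceding coda = /vm/.
Between /u/ (V2) and /a/ (V3): /fhv/ splits as /fh/ + /v/ (/v/ is the longest suffix that is a licit onset).
Between /a/ (V3) and /u/ (V4): /thj/ — longest licit onset from the right is /hj/, leaving /t/ as coda.
Between /u/ (V4) and /o/ (V5): /zmw/; trying suffixes from longest down, /mw/ is the first permitted one, so coda /z/ | onset /mw/.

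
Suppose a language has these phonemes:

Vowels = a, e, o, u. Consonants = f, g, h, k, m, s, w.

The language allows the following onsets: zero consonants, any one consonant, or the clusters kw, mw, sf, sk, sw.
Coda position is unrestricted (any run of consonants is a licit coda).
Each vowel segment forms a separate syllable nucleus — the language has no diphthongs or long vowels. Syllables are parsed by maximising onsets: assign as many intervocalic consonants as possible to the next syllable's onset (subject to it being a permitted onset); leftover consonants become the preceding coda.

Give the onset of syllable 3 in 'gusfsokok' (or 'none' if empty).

Vowels present: u, o, o; each is a nucleus, giving 3 syllables.
σ1/σ2 boundary: /sfs/ — longest licit onset from the right is /s/, leaving /sf/ as coda.
σ2/σ3 boundary: /k/ is a single consonant, so it becomes the next onset.
Result: gusf.so.kok.
Syllable 3 is /kok/: onset /k/, nucleus /o/, coda /k/.

k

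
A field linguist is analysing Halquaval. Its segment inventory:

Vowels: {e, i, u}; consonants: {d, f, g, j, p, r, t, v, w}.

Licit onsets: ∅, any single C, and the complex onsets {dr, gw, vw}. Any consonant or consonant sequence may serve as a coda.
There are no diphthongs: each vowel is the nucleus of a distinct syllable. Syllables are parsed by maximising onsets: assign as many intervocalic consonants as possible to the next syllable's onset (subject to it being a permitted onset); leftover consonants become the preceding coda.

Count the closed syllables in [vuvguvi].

Vowels present: u, u, i; each is a nucleus, giving 3 syllables.
/u…u/ gap (V1→V2): /vg/; trying suffixes from longest down, /g/ is the first permitted one, so coda /v/ | onset /g/.
/u…i/ gap (V2→V3): /v/ is a single consonant, so it becomes the next onset.
Syllabification: vuv.gu.vi.
Classifying each syllable: /vuv/ (closed), /gu/ (open), /vi/ (open).
Closed syllables: 1.

1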